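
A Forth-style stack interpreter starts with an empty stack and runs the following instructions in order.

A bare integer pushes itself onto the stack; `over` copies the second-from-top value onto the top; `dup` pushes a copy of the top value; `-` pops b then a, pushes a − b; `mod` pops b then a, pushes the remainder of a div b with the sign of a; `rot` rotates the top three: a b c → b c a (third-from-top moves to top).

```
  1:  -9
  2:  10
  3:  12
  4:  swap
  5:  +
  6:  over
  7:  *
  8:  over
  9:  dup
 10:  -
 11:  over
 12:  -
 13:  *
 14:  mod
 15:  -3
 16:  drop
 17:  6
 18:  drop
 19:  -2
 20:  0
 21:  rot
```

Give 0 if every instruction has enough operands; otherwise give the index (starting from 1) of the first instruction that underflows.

0

-9   : [-9]
10   : [-9, 10]
12   : [-9, 10, 12]
swap : [-9, 12, 10]
+    : [-9, 22]
over : [-9, 22, -9]
*    : [-9, -198]
over : [-9, -198, -9]
dup  : [-9, -198, -9, -9]
-    : [-9, -198, 0]
over : [-9, -198, 0, -198]
-    : [-9, -198, 198]
*    : [-9, -39204]
mod  : [-9]
-3   : [-9, -3]
drop : [-9]
6    : [-9, 6]
drop : [-9]
-2   : [-9, -2]
0    : [-9, -2, 0]
rot  : [-2, 0, -9]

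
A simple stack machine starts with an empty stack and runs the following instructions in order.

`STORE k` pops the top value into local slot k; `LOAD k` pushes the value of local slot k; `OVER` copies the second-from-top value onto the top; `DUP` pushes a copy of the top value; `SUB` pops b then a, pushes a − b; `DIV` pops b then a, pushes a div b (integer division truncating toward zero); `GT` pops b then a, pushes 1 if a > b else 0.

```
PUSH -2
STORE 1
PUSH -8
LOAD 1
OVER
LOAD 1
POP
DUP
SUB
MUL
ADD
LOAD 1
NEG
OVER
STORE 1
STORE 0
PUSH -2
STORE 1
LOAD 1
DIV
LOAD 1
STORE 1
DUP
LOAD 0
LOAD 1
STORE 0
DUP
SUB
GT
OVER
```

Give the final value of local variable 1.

-2

PUSH -2 : -2
STORE 1 : (empty)
PUSH -8 : -8
LOAD 1  : -8 -2
OVER    : -8 -2 -8
LOAD 1  : -8 -2 -8 -2
POP     : -8 -2 -8
DUP     : -8 -2 -8 -8
SUB     : -8 -2 0
MUL     : -8 0
ADD     : -8
LOAD 1  : -8 -2
NEG     : -8 2
OVER    : -8 2 -8
STORE 1 : -8 2
STORE 0 : -8
PUSH -2 : -8 -2
STORE 1 : -8
LOAD 1  : -8 -2
DIV     : 4
LOAD 1  : 4 -2
STORE 1 : 4
DUP     : 4 4
LOAD 0  : 4 4 2
LOAD 1  : 4 4 2 -2
STORE 0 : 4 4 2
DUP     : 4 4 2 2
SUB     : 4 4 0
GT      : 4 1
OVER    : 4 1 4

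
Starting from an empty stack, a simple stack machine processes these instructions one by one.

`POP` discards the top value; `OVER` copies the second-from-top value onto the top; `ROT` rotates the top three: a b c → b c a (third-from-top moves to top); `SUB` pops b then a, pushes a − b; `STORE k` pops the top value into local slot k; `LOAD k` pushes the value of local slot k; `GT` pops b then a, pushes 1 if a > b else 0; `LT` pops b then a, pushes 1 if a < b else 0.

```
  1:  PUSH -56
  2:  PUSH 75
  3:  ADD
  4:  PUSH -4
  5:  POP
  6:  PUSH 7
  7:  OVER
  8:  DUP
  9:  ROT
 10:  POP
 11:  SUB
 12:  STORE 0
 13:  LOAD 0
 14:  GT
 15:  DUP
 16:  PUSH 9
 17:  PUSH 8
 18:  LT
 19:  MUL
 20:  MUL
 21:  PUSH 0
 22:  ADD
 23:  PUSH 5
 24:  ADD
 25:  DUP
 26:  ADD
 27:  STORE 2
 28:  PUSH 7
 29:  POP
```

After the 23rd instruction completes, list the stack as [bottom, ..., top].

PUSH -56 -> [-56]
PUSH 75  -> [-56, 75]
ADD      -> [19]
PUSH -4  -> [19, -4]
POP      -> [19]
PUSH 7   -> [19, 7]
OVER     -> [19, 7, 19]
DUP      -> [19, 7, 19, 19]
ROT      -> [19, 19, 19, 7]
POP      -> [19, 19, 19]
SUB      -> [19, 0]
STORE 0  -> [19]
LOAD 0   -> [19, 0]
GT       -> [1]
DUP      -> [1, 1]
PUSH 9   -> [1, 1, 9]
PUSH 8   -> [1, 1, 9, 8]
LT       -> [1, 1, 0]
MUL      -> [1, 0]
MUL      -> [0]
PUSH 0   -> [0, 0]
ADD      -> [0]
PUSH 5   -> [0, 5]

[0, 5]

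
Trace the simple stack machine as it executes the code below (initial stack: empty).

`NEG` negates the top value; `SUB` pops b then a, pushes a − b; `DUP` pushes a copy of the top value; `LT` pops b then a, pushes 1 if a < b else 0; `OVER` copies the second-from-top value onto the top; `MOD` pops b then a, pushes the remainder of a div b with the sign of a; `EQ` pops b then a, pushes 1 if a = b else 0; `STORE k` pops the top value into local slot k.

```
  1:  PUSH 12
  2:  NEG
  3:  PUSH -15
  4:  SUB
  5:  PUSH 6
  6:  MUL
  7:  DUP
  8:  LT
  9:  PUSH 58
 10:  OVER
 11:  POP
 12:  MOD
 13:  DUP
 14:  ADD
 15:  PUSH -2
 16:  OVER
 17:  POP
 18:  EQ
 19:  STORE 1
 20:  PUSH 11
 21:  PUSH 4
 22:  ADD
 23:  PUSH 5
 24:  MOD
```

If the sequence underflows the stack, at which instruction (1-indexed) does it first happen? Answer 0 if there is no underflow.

0

PUSH 12  → 12
NEG      → -12
PUSH -15 → -12 -15
SUB      → 3
PUSH 6   → 3 6
MUL      → 18
DUP      → 18 18
LT       → 0
PUSH 58  → 0 58
OVER     → 0 58 0
POP      → 0 58
MOD      → 0
DUP      → 0 0
ADD      → 0
PUSH -2  → 0 -2
OVER     → 0 -2 0
POP      → 0 -2
EQ       → 0
STORE 1  → (empty)
PUSH 11  → 11
PUSH 4   → 11 4
ADD      → 15
PUSH 5   → 15 5
MOD      → 0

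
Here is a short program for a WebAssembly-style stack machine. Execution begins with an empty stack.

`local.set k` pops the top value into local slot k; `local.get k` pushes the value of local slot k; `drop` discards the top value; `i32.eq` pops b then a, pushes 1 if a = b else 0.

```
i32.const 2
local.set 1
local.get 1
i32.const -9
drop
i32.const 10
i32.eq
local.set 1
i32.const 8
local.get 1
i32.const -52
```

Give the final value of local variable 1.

i32.const 2   : 2
local.set 1   : (empty)
local.get 1   : 2
i32.const -9  : 2 -9
drop          : 2
i32.const 10  : 2 10
i32.eq        : 0
local.set 1   : (empty)
i32.const 8   : 8
local.get 1   : 8 0
i32.const -52 : 8 0 -52

0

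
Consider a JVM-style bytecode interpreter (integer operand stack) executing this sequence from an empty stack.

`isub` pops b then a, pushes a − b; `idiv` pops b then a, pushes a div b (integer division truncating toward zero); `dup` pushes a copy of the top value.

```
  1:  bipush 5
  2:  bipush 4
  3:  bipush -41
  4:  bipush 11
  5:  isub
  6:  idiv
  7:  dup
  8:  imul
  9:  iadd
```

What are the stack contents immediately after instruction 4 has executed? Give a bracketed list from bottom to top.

bipush 5   → 5
bipush 4   → 5 4
bipush -41 → 5 4 -41
bipush 11  → 5 4 -41 11

[5, 4, -41, 11]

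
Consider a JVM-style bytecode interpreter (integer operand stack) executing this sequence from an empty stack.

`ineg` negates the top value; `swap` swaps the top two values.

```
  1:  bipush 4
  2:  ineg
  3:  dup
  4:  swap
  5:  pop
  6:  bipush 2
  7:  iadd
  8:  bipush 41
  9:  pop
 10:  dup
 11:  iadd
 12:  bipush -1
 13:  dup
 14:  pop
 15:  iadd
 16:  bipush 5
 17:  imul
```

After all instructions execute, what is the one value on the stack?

bipush 4  → 4
ineg      → -4
dup       → -4 -4
swap      → -4 -4
pop       → -4
bipush 2  → -4 2
iadd      → -2
bipush 41 → -2 41
pop       → -2
dup       → -2 -2
iadd      → -4
bipush -1 → -4 -1
dup       → -4 -1 -1
pop       → -4 -1
iadd      → -5
bipush 5  → -5 5
imul      → -25

-25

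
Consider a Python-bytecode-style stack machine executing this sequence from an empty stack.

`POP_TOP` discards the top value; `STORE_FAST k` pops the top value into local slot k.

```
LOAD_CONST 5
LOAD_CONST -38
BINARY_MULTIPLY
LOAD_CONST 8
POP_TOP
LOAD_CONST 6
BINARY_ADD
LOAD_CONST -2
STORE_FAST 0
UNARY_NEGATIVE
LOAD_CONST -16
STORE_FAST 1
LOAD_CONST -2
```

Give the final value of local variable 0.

LOAD_CONST 5     [5]
LOAD_CONST -38   [5, -38]
BINARY_MULTIPLY  [-190]
LOAD_CONST 8     [-190, 8]
POP_TOP          [-190]
LOAD_CONST 6     [-190, 6]
BINARY_ADD       [-184]
LOAD_CONST -2    [-184, -2]
STORE_FAST 0     [-184]
UNARY_NEGATIVE   [184]
LOAD_CONST -16   [184, -16]
STORE_FAST 1     [184]
LOAD_CONST -2    [184, -2]

-2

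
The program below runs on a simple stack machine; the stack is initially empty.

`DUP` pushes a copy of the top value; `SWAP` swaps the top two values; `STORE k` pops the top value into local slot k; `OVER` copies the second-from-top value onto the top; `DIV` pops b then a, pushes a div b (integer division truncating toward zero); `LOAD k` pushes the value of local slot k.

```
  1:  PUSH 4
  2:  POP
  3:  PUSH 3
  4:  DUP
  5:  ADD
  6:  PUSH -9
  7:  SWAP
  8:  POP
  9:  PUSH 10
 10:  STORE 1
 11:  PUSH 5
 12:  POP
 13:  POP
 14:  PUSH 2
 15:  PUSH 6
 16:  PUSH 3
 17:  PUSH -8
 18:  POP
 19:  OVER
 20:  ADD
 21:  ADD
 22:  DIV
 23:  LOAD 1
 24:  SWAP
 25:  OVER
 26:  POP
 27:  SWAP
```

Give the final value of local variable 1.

PUSH 4  : 4
POP     : (empty)
PUSH 3  : 3
DUP     : 3 3
ADD     : 6
PUSH -9 : 6 -9
SWAP    : -9 6
POP     : -9
PUSH 10 : -9 10
STORE 1 : -9
PUSH 5  : -9 5
POP     : -9
POP     : (empty)
PUSH 2  : 2
PUSH 6  : 2 6
PUSH 3  : 2 6 3
PUSH -8 : 2 6 3 -8
POP     : 2 6 3
OVER    : 2 6 3 6
ADD     : 2 6 9
ADD     : 2 15
DIV     : 0
LOAD 1  : 0 10
SWAP    : 10 0
OVER    : 10 0 10
POP     : 10 0
SWAP    : 0 10

10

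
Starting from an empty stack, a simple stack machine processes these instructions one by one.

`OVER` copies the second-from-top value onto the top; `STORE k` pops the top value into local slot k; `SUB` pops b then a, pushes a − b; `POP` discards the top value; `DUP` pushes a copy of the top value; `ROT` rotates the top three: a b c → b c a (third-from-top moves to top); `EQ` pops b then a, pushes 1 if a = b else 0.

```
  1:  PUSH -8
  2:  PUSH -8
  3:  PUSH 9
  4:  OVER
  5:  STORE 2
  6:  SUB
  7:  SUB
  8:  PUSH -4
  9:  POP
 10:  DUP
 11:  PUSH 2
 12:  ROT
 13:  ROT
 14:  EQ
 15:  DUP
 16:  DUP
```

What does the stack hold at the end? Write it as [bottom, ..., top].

PUSH -8  [-8]
PUSH -8  [-8, -8]
PUSH 9   [-8, -8, 9]
OVER     [-8, -8, 9, -8]
STORE 2  [-8, -8, 9]
SUB      [-8, -17]
SUB      [9]
PUSH -4  [9, -4]
POP      [9]
DUP      [9, 9]
PUSH 2   [9, 9, 2]
ROT      [9, 2, 9]
ROT      [2, 9, 9]
EQ       [2, 1]
DUP      [2, 1, 1]
DUP      [2, 1, 1, 1]

[2, 1, 1, 1]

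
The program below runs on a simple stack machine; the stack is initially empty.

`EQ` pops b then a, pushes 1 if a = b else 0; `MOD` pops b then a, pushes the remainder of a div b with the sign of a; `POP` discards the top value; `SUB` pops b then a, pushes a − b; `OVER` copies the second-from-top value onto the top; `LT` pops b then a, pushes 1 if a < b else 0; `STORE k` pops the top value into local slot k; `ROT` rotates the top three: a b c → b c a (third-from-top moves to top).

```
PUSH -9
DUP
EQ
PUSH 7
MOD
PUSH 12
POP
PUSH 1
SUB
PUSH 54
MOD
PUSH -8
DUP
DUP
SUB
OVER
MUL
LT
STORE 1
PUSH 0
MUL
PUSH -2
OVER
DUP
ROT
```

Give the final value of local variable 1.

PUSH -9 -> -9
DUP     -> -9 -9
EQ      -> 1
PUSH 7  -> 1 7
MOD     -> 1
PUSH 12 -> 1 12
POP     -> 1
PUSH 1  -> 1 1
SUB     -> 0
PUSH 54 -> 0 54
MOD     -> 0
PUSH -8 -> 0 -8
DUP     -> 0 -8 -8
DUP     -> 0 -8 -8 -8
SUB     -> 0 -8 0
OVER    -> 0 -8 0 -8
MUL     -> 0 -8 0
LT      -> 0 1
STORE 1 -> 0
PUSH 0  -> 0 0
MUL     -> 0
PUSH -2 -> 0 -2
OVER    -> 0 -2 0
DUP     -> 0 -2 0 0
ROT     -> 0 0 0 -2

1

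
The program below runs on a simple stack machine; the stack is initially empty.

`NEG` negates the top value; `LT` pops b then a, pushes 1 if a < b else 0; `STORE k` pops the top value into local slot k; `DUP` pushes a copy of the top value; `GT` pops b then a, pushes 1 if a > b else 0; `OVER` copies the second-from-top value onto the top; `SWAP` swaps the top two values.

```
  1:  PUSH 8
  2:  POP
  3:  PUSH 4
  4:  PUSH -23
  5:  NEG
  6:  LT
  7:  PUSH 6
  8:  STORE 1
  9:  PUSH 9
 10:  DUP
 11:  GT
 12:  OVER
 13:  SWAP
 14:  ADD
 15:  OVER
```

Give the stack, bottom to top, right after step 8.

[1]

PUSH 8   → 8
POP      → (empty)
PUSH 4   → 4
PUSH -23 → 4 -23
NEG      → 4 23
LT       → 1
PUSH 6   → 1 6
STORE 1  → 1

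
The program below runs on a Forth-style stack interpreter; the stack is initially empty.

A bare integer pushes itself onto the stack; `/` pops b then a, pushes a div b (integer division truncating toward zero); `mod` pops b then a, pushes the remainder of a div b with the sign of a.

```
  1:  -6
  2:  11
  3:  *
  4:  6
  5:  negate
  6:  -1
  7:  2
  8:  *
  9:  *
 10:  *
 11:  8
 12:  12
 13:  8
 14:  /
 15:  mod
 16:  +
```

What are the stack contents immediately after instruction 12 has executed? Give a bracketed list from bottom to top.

[-792, 8, 12]

-6     → -6
11     → -6 11
*      → -66
6      → -66 6
negate → -66 -6
-1     → -66 -6 -1
2      → -66 -6 -1 2
*      → -66 -6 -2
*      → -66 12
*      → -792
8      → -792 8
12     → -792 8 12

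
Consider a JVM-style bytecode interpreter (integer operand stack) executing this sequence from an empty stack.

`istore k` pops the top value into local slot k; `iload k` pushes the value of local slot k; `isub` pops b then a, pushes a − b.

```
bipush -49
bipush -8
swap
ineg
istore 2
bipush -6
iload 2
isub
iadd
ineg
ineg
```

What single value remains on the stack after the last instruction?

bipush -49  [-49]
bipush -8   [-49, -8]
swap        [-8, -49]
ineg        [-8, 49]
istore 2    [-8]
bipush -6   [-8, -6]
iload 2     [-8, -6, 49]
isub        [-8, -55]
iadd        [-63]
ineg        [63]
ineg        [-63]

-63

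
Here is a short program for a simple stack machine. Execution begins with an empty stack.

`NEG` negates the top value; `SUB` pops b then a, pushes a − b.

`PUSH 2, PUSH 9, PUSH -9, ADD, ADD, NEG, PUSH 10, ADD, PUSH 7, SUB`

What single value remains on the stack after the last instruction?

PUSH 2   [2]
PUSH 9   [2, 9]
PUSH -9  [2, 9, -9]
ADD      [2, 0]
ADD      [2]
NEG      [-2]
PUSH 10  [-2, 10]
ADD      [8]
PUSH 7   [8, 7]
SUB      [1]

1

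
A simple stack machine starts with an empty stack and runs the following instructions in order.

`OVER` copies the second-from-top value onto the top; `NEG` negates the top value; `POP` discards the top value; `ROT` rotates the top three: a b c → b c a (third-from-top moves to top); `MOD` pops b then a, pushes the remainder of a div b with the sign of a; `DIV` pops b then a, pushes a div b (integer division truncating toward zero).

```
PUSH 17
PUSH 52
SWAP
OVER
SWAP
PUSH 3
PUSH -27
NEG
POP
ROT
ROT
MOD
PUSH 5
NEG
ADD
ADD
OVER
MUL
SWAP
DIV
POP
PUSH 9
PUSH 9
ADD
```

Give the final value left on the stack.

PUSH 17  -> [17]
PUSH 52  -> [17, 52]
SWAP     -> [52, 17]
OVER     -> [52, 17, 52]
SWAP     -> [52, 52, 17]
PUSH 3   -> [52, 52, 17, 3]
PUSH -27 -> [52, 52, 17, 3, -27]
NEG      -> [52, 52, 17, 3, 27]
POP      -> [52, 52, 17, 3]
ROT      -> [52, 17, 3, 52]
ROT      -> [52, 3, 52, 17]
MOD      -> [52, 3, 1]
PUSH 5   -> [52, 3, 1, 5]
NEG      -> [52, 3, 1, -5]
ADD      -> [52, 3, -4]
ADD      -> [52, -1]
OVER     -> [52, -1, 52]
MUL      -> [52, -52]
SWAP     -> [-52, 52]
DIV      -> [-1]
POP      -> []
PUSH 9   -> [9]
PUSH 9   -> [9, 9]
ADD      -> [18]

18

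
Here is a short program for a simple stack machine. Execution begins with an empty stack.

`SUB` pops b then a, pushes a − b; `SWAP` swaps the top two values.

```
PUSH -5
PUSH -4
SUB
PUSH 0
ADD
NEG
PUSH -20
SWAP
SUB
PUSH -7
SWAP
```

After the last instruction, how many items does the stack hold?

2

PUSH -5   [-5]
PUSH -4   [-5, -4]
SUB       [-1]
PUSH 0    [-1, 0]
ADD       [-1]
NEG       [1]
PUSH -20  [1, -20]
SWAP      [-20, 1]
SUB       [-21]
PUSH -7   [-21, -7]
SWAP      [-7, -21]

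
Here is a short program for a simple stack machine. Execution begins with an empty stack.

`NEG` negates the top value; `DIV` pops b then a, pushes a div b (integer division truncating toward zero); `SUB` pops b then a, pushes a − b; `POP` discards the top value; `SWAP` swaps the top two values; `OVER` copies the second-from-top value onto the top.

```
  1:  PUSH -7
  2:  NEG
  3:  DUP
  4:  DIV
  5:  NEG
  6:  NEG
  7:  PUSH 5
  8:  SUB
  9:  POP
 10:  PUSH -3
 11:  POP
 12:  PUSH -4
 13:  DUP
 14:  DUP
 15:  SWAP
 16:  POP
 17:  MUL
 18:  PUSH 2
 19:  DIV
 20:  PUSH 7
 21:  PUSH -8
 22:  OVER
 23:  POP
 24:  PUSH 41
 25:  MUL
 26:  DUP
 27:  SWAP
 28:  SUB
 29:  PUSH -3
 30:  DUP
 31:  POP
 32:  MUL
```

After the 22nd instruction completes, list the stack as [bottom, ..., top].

[8, 7, -8, 7]

PUSH -7 → -7
NEG     → 7
DUP     → 7 7
DIV     → 1
NEG     → -1
NEG     → 1
PUSH 5  → 1 5
SUB     → -4
POP     → (empty)
PUSH -3 → -3
POP     → (empty)
PUSH -4 → -4
DUP     → -4 -4
DUP     → -4 -4 -4
SWAP    → -4 -4 -4
POP     → -4 -4
MUL     → 16
PUSH 2  → 16 2
DIV     → 8
PUSH 7  → 8 7
PUSH -8 → 8 7 -8
OVER    → 8 7 -8 7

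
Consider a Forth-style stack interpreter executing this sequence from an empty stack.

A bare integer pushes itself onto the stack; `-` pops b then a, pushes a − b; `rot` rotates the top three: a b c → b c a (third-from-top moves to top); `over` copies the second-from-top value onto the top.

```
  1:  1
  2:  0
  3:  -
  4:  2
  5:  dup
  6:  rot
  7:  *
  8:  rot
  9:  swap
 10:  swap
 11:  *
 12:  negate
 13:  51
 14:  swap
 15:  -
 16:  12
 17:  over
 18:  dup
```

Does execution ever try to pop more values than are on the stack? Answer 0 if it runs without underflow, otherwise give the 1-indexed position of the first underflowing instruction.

8

1    [1]
0    [1, 0]
-    [1]
2    [1, 2]
dup  [1, 2, 2]
rot  [2, 2, 1]
*    [2, 2]
rot  — needs 3 operands, stack has 2 → underflow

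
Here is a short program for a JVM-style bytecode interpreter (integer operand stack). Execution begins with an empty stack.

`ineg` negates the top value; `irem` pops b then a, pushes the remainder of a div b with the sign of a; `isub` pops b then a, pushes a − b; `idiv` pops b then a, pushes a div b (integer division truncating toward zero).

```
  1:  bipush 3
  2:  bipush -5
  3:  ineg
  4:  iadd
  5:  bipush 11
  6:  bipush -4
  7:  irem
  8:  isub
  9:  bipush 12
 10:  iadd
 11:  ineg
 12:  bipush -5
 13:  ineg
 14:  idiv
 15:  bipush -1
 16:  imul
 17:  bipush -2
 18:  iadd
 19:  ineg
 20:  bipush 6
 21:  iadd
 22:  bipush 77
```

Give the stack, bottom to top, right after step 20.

[-1, 6]

bipush 3  : [3]
bipush -5 : [3, -5]
ineg      : [3, 5]
iadd      : [8]
bipush 11 : [8, 11]
bipush -4 : [8, 11, -4]
irem      : [8, 3]
isub      : [5]
bipush 12 : [5, 12]
iadd      : [17]
ineg      : [-17]
bipush -5 : [-17, -5]
ineg      : [-17, 5]
idiv      : [-3]
bipush -1 : [-3, -1]
imul      : [3]
bipush -2 : [3, -2]
iadd      : [1]
ineg      : [-1]
bipush 6  : [-1, 6]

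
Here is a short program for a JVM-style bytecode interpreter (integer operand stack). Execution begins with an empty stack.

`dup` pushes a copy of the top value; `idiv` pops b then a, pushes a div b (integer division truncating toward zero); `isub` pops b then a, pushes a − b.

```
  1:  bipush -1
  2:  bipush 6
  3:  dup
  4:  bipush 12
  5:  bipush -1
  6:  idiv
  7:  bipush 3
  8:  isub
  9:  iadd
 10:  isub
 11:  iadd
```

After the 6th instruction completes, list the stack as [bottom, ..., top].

[-1, 6, 6, -12]

bipush -1  [-1]
bipush 6   [-1, 6]
dup        [-1, 6, 6]
bipush 12  [-1, 6, 6, 12]
bipush -1  [-1, 6, 6, 12, -1]
idiv       [-1, 6, 6, -12]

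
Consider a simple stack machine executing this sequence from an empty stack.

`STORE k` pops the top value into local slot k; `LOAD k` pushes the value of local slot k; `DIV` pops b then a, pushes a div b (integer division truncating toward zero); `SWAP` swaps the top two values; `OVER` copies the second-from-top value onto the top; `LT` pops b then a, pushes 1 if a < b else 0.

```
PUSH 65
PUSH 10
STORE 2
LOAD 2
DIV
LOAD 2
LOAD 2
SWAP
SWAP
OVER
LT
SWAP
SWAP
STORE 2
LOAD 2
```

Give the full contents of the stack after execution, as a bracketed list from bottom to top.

[6, 10, 0]

PUSH 65 -> [65]
PUSH 10 -> [65, 10]
STORE 2 -> [65]
LOAD 2  -> [65, 10]
DIV     -> [6]
LOAD 2  -> [6, 10]
LOAD 2  -> [6, 10, 10]
SWAP    -> [6, 10, 10]
SWAP    -> [6, 10, 10]
OVER    -> [6, 10, 10, 10]
LT      -> [6, 10, 0]
SWAP    -> [6, 0, 10]
SWAP    -> [6, 10, 0]
STORE 2 -> [6, 10]
LOAD 2  -> [6, 10, 0]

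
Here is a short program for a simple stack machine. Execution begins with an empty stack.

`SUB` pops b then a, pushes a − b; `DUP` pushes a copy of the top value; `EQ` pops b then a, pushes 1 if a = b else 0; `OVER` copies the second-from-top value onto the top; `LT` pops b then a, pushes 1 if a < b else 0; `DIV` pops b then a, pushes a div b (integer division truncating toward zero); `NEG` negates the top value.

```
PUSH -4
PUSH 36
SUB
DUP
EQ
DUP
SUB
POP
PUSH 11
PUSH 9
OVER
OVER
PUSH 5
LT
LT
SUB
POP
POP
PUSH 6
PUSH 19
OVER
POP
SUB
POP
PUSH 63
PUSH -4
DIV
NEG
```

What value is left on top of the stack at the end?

15

PUSH -4 → -4
PUSH 36 → -4 36
SUB     → -40
DUP     → -40 -40
EQ      → 1
DUP     → 1 1
SUB     → 0
POP     → (empty)
PUSH 11 → 11
PUSH 9  → 11 9
OVER    → 11 9 11
OVER    → 11 9 11 9
PUSH 5  → 11 9 11 9 5
LT      → 11 9 11 0
LT      → 11 9 0
SUB     → 11 9
POP     → 11
POP     → (empty)
PUSH 6  → 6
PUSH 19 → 6 19
OVER    → 6 19 6
POP     → 6 19
SUB     → -13
POP     → (empty)
PUSH 63 → 63
PUSH -4 → 63 -4
DIV     → -15
NEG     → 15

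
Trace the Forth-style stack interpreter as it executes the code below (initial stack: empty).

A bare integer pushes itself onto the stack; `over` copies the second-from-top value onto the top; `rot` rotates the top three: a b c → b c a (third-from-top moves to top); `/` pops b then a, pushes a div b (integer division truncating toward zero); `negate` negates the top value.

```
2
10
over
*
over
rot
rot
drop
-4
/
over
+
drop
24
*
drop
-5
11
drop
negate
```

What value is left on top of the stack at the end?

2      → [2]
10     → [2, 10]
over   → [2, 10, 2]
*      → [2, 20]
over   → [2, 20, 2]
rot    → [20, 2, 2]
rot    → [2, 2, 20]
drop   → [2, 2]
-4     → [2, 2, -4]
/      → [2, 0]
over   → [2, 0, 2]
+      → [2, 2]
drop   → [2]
24     → [2, 24]
*      → [48]
drop   → []
-5     → [-5]
11     → [-5, 11]
drop   → [-5]
negate → [5]

5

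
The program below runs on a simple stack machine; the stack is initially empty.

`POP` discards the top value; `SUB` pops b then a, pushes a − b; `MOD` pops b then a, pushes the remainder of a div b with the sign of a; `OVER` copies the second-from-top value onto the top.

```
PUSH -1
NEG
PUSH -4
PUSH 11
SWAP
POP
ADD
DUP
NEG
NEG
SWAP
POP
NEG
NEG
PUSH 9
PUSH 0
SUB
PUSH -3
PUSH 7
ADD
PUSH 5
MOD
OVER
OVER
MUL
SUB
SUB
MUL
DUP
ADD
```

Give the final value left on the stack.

984

PUSH -1 : [-1]
NEG     : [1]
PUSH -4 : [1, -4]
PUSH 11 : [1, -4, 11]
SWAP    : [1, 11, -4]
POP     : [1, 11]
ADD     : [12]
DUP     : [12, 12]
NEG     : [12, -12]
NEG     : [12, 12]
SWAP    : [12, 12]
POP     : [12]
NEG     : [-12]
NEG     : [12]
PUSH 9  : [12, 9]
PUSH 0  : [12, 9, 0]
SUB     : [12, 9]
PUSH -3 : [12, 9, -3]
PUSH 7  : [12, 9, -3, 7]
ADD     : [12, 9, 4]
PUSH 5  : [12, 9, 4, 5]
MOD     : [12, 9, 4]
OVER    : [12, 9, 4, 9]
OVER    : [12, 9, 4, 9, 4]
MUL     : [12, 9, 4, 36]
SUB     : [12, 9, -32]
SUB     : [12, 41]
MUL     : [492]
DUP     : [492, 492]
ADD     : [984]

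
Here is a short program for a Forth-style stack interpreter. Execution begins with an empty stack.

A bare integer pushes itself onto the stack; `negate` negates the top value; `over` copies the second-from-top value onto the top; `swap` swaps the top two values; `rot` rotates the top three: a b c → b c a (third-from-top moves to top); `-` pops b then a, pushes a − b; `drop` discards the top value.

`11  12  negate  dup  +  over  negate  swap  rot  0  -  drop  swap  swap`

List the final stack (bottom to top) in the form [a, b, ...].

11     -> 11
12     -> 11 12
negate -> 11 -12
dup    -> 11 -12 -12
+      -> 11 -24
over   -> 11 -24 11
negate -> 11 -24 -11
swap   -> 11 -11 -24
rot    -> -11 -24 11
0      -> -11 -24 11 0
-      -> -11 -24 11
drop   -> -11 -24
swap   -> -24 -11
swap   -> -11 -24

[-11, -24]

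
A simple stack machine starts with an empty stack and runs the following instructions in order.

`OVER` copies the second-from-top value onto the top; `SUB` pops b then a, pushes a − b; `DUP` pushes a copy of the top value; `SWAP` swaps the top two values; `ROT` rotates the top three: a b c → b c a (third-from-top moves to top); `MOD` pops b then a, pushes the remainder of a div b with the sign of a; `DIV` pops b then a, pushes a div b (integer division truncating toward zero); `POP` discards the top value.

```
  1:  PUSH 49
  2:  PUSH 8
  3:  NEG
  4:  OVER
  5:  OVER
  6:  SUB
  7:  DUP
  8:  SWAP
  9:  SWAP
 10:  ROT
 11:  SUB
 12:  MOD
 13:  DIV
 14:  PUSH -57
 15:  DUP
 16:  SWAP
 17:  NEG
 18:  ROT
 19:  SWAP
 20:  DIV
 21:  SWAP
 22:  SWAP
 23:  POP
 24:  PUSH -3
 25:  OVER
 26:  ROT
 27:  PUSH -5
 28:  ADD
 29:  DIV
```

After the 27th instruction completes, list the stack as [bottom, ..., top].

PUSH 49   49
PUSH 8    49 8
NEG       49 -8
OVER      49 -8 49
OVER      49 -8 49 -8
SUB       49 -8 57
DUP       49 -8 57 57
SWAP      49 -8 57 57
SWAP      49 -8 57 57
ROT       49 57 57 -8
SUB       49 57 65
MOD       49 57
DIV       0
PUSH -57  0 -57
DUP       0 -57 -57
SWAP      0 -57 -57
NEG       0 -57 57
ROT       -57 57 0
SWAP      -57 0 57
DIV       -57 0
SWAP      0 -57
SWAP      -57 0
POP       -57
PUSH -3   -57 -3
OVER      -57 -3 -57
ROT       -3 -57 -57
PUSH -5   -3 -57 -57 -5

[-3, -57, -57, -5]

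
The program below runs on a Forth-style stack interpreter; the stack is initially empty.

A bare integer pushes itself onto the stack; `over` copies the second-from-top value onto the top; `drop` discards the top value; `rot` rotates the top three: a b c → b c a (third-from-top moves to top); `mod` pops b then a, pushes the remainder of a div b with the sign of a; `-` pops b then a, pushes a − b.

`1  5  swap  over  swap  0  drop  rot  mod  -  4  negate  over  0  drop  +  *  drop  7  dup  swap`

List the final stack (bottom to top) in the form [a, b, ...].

1       1
5       1 5
swap    5 1
over    5 1 5
swap    5 5 1
0       5 5 1 0
drop    5 5 1
rot     5 1 5
mod     5 1
-       4
4       4 4
negate  4 -4
over    4 -4 4
0       4 -4 4 0
drop    4 -4 4
+       4 0
*       0
drop    (empty)
7       7
dup     7 7
swap    7 7

[7, 7]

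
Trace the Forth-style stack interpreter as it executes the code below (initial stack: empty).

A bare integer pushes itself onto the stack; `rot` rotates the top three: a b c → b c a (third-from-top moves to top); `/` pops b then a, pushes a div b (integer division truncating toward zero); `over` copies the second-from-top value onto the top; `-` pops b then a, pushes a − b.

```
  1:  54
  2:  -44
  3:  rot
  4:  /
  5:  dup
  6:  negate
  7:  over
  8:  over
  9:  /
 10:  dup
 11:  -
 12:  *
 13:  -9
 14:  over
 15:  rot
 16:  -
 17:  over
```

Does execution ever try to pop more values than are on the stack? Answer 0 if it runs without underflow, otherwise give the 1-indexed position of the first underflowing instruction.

3

54   54
-44  54 -44
rot  — needs 3 operands, stack has 2 → underflow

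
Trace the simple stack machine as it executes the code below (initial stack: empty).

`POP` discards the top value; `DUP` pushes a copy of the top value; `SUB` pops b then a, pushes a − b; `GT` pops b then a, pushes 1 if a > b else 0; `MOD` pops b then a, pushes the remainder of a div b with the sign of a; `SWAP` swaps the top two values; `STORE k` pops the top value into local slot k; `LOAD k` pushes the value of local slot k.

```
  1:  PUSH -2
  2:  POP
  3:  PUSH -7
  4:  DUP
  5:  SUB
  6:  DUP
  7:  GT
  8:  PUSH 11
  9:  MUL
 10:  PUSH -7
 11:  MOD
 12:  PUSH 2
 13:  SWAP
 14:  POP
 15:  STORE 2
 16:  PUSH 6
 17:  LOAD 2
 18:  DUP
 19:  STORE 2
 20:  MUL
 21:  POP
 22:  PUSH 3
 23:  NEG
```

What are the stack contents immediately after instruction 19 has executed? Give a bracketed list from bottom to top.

[6, 2]

PUSH -2 → [-2]
POP     → []
PUSH -7 → [-7]
DUP     → [-7, -7]
SUB     → [0]
DUP     → [0, 0]
GT      → [0]
PUSH 11 → [0, 11]
MUL     → [0]
PUSH -7 → [0, -7]
MOD     → [0]
PUSH 2  → [0, 2]
SWAP    → [2, 0]
POP     → [2]
STORE 2 → []
PUSH 6  → [6]
LOAD 2  → [6, 2]
DUP     → [6, 2, 2]
STORE 2 → [6, 2]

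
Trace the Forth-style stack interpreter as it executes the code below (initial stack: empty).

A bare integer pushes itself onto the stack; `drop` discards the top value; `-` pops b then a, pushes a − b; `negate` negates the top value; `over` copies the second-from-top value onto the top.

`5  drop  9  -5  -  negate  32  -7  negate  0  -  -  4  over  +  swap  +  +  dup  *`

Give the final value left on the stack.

5      -> 5
drop   -> (empty)
9      -> 9
-5     -> 9 -5
-      -> 14
negate -> -14
32     -> -14 32
-7     -> -14 32 -7
negate -> -14 32 7
0      -> -14 32 7 0
-      -> -14 32 7
-      -> -14 25
4      -> -14 25 4
over   -> -14 25 4 25
+      -> -14 25 29
swap   -> -14 29 25
+      -> -14 54
+      -> 40
dup    -> 40 40
*      -> 1600

1600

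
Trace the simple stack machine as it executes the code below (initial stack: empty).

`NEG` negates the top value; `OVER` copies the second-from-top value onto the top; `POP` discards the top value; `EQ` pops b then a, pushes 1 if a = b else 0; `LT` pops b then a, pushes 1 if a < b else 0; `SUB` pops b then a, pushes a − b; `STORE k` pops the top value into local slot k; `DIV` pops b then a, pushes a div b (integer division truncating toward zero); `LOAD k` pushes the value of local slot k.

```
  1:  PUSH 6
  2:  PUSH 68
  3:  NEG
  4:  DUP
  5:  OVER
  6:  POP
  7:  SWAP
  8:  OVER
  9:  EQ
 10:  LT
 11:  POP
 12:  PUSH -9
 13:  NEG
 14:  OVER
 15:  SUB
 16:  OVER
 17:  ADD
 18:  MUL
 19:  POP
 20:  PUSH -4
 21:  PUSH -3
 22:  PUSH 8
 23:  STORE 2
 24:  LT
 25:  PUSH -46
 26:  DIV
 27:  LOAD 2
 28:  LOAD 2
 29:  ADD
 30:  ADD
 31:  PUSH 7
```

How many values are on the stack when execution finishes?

2

PUSH 6   → [6]
PUSH 68  → [6, 68]
NEG      → [6, -68]
DUP      → [6, -68, -68]
OVER     → [6, -68, -68, -68]
POP      → [6, -68, -68]
SWAP     → [6, -68, -68]
OVER     → [6, -68, -68, -68]
EQ       → [6, -68, 1]
LT       → [6, 1]
POP      → [6]
PUSH -9  → [6, -9]
NEG      → [6, 9]
OVER     → [6, 9, 6]
SUB      → [6, 3]
OVER     → [6, 3, 6]
ADD      → [6, 9]
MUL      → [54]
POP      → []
PUSH -4  → [-4]
PUSH -3  → [-4, -3]
PUSH 8   → [-4, -3, 8]
STORE 2  → [-4, -3]
LT       → [1]
PUSH -46 → [1, -46]
DIV      → [0]
LOAD 2   → [0, 8]
LOAD 2   → [0, 8, 8]
ADD      → [0, 16]
ADD      → [16]
PUSH 7   → [16, 7]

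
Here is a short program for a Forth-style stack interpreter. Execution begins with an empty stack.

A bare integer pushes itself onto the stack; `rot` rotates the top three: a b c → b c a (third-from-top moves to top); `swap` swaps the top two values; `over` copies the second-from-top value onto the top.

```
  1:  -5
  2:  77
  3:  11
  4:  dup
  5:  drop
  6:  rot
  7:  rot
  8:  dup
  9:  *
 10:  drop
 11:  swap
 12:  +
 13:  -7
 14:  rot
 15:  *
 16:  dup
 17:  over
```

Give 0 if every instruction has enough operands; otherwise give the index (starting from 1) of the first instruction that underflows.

-5   : -5
77   : -5 77
11   : -5 77 11
dup  : -5 77 11 11
drop : -5 77 11
rot  : 77 11 -5
rot  : 11 -5 77
dup  : 11 -5 77 77
*    : 11 -5 5929
drop : 11 -5
swap : -5 11
+    : 6
-7   : 6 -7
rot  — needs 3 operands, stack has 2 → underflow

14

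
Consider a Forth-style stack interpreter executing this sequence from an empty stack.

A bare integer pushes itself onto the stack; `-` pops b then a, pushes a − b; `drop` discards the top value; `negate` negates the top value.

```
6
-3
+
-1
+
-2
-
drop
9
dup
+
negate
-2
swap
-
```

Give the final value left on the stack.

6       6
-3      6 -3
+       3
-1      3 -1
+       2
-2      2 -2
-       4
drop    (empty)
9       9
dup     9 9
+       18
negate  -18
-2      -18 -2
swap    -2 -18
-       16

16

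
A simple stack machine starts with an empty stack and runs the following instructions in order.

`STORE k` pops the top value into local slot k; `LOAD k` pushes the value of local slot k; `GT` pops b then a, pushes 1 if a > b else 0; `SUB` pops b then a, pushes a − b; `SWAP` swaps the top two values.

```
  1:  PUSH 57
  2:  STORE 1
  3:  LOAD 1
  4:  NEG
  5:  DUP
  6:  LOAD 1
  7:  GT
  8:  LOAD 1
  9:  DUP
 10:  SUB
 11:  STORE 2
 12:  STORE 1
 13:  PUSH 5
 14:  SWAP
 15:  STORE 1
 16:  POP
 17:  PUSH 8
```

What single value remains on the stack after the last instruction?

8

PUSH 57 : 57
STORE 1 : (empty)
LOAD 1  : 57
NEG     : -57
DUP     : -57 -57
LOAD 1  : -57 -57 57
GT      : -57 0
LOAD 1  : -57 0 57
DUP     : -57 0 57 57
SUB     : -57 0 0
STORE 2 : -57 0
STORE 1 : -57
PUSH 5  : -57 5
SWAP    : 5 -57
STORE 1 : 5
POP     : (empty)
PUSH 8  : 8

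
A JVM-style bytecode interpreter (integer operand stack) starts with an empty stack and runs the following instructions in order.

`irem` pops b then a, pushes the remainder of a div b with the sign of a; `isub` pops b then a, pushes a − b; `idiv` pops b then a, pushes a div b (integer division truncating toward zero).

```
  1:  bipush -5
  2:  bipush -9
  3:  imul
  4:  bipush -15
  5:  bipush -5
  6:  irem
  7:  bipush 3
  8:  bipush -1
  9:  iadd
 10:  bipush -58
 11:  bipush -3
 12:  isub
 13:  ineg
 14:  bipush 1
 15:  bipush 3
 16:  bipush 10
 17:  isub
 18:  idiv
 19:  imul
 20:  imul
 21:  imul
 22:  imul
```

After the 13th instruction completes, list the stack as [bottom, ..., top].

[45, 0, 2, 55]

bipush -5  → -5
bipush -9  → -5 -9
imul       → 45
bipush -15 → 45 -15
bipush -5  → 45 -15 -5
irem       → 45 0
bipush 3   → 45 0 3
bipush -1  → 45 0 3 -1
iadd       → 45 0 2
bipush -58 → 45 0 2 -58
bipush -3  → 45 0 2 -58 -3
isub       → 45 0 2 -55
ineg       → 45 0 2 55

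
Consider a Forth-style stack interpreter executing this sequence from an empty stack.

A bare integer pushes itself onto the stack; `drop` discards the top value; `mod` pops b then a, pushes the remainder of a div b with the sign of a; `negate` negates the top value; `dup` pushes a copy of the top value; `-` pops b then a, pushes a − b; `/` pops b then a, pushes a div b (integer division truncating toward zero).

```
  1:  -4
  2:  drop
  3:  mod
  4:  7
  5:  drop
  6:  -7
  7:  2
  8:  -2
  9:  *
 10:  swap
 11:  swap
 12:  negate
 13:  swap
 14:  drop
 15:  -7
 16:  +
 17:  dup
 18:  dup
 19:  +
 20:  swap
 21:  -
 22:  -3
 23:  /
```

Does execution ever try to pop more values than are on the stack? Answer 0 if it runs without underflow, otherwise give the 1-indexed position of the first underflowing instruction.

3

-4   → [-4]
drop → []
mod  — needs 2 operands, stack has 0 → underflow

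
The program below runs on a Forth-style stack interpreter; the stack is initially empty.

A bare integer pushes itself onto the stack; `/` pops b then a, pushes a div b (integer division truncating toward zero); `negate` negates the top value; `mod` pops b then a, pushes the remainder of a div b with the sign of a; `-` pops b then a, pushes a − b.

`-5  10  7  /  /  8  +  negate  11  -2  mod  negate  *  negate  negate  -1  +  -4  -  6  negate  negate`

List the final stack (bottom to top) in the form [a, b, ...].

-5     → [-5]
10     → [-5, 10]
7      → [-5, 10, 7]
/      → [-5, 1]
/      → [-5]
8      → [-5, 8]
+      → [3]
negate → [-3]
11     → [-3, 11]
-2     → [-3, 11, -2]
mod    → [-3, 1]
negate → [-3, -1]
*      → [3]
negate → [-3]
negate → [3]
-1     → [3, -1]
+      → [2]
-4     → [2, -4]
-      → [6]
6      → [6, 6]
negate → [6, -6]
negate → [6, 6]

[6, 6]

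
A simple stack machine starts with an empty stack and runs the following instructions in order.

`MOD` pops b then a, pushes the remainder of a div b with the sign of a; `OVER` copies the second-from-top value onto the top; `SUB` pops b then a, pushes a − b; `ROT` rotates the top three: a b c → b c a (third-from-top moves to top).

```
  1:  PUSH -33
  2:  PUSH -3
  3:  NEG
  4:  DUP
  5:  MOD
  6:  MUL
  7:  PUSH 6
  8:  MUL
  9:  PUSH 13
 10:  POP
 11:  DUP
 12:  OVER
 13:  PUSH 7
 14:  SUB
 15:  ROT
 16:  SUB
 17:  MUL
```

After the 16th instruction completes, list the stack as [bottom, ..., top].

PUSH -33 : -33
PUSH -3  : -33 -3
NEG      : -33 3
DUP      : -33 3 3
MOD      : -33 0
MUL      : 0
PUSH 6   : 0 6
MUL      : 0
PUSH 13  : 0 13
POP      : 0
DUP      : 0 0
OVER     : 0 0 0
PUSH 7   : 0 0 0 7
SUB      : 0 0 -7
ROT      : 0 -7 0
SUB      : 0 -7

[0, -7]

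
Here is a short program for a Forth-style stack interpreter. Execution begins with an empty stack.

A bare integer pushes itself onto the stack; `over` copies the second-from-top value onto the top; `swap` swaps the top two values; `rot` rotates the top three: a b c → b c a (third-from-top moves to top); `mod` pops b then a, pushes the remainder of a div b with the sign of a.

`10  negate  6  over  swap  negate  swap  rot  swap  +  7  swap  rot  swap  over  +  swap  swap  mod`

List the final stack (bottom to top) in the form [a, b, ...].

[7, -6]

10     → 10
negate → -10
6      → -10 6
over   → -10 6 -10
swap   → -10 -10 6
negate → -10 -10 -6
swap   → -10 -6 -10
rot    → -6 -10 -10
swap   → -6 -10 -10
+      → -6 -20
7      → -6 -20 7
swap   → -6 7 -20
rot    → 7 -20 -6
swap   → 7 -6 -20
over   → 7 -6 -20 -6
+      → 7 -6 -26
swap   → 7 -26 -6
swap   → 7 -6 -26
mod    → 7 -6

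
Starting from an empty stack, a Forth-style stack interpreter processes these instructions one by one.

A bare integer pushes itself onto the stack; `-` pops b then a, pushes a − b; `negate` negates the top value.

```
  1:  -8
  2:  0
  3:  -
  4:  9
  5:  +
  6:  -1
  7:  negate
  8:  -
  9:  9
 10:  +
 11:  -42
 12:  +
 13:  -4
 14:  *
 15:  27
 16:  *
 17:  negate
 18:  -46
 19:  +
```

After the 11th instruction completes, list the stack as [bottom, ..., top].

-8      -8
0       -8 0
-       -8
9       -8 9
+       1
-1      1 -1
negate  1 1
-       0
9       0 9
+       9
-42     9 -42

[9, -42]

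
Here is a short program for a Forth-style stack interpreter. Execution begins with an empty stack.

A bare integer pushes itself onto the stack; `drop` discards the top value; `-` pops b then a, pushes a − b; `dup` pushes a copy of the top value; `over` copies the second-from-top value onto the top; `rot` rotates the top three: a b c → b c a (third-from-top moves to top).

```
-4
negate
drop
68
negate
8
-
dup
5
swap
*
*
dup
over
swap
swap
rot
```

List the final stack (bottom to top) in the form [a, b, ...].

-4     → -4
negate → 4
drop   → (empty)
68     → 68
negate → -68
8      → -68 8
-      → -76
dup    → -76 -76
5      → -76 -76 5
swap   → -76 5 -76
*      → -76 -380
*      → 28880
dup    → 28880 28880
over   → 28880 28880 28880
swap   → 28880 28880 28880
swap   → 28880 28880 28880
rot    → 28880 28880 28880

[28880, 28880, 28880]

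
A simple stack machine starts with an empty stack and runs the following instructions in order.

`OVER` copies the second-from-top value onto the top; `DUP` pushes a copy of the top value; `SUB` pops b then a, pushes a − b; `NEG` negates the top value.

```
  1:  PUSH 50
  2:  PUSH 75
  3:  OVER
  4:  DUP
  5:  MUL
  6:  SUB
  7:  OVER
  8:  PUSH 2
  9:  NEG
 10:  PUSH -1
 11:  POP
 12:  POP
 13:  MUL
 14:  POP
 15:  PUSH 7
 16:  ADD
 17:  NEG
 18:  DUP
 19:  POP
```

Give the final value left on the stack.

PUSH 50 -> [50]
PUSH 75 -> [50, 75]
OVER    -> [50, 75, 50]
DUP     -> [50, 75, 50, 50]
MUL     -> [50, 75, 2500]
SUB     -> [50, -2425]
OVER    -> [50, -2425, 50]
PUSH 2  -> [50, -2425, 50, 2]
NEG     -> [50, -2425, 50, -2]
PUSH -1 -> [50, -2425, 50, -2, -1]
POP     -> [50, -2425, 50, -2]
POP     -> [50, -2425, 50]
MUL     -> [50, -121250]
POP     -> [50]
PUSH 7  -> [50, 7]
ADD     -> [57]
NEG     -> [-57]
DUP     -> [-57, -57]
POP     -> [-57]

-57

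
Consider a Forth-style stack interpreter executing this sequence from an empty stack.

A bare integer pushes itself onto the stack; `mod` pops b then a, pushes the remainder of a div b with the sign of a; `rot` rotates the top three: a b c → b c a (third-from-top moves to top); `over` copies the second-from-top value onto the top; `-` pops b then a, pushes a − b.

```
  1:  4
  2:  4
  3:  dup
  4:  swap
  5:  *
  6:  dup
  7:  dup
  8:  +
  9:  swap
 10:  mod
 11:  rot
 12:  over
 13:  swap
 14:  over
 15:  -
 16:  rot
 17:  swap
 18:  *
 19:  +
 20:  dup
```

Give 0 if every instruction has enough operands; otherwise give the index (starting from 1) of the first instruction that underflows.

4    -> 4
4    -> 4 4
dup  -> 4 4 4
swap -> 4 4 4
*    -> 4 16
dup  -> 4 16 16
dup  -> 4 16 16 16
+    -> 4 16 32
swap -> 4 32 16
mod  -> 4 0
rot  — needs 3 operands, stack has 2 → underflow

11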